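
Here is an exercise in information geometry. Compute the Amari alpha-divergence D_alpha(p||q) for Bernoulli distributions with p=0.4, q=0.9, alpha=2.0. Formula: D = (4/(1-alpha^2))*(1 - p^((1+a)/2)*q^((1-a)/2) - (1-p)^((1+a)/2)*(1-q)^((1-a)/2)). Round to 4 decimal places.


Amari alpha-divergence:
D = (4/(1-alpha^2))*(1 - p^((1+a)/2)*q^((1-a)/2) - (1-p)^((1+a)/2)*(1-q)^((1-a)/2)).
alpha = 2.0, p = 0.4, q = 0.9.
e1 = (1+alpha)/2 = 1.5, e2 = (1-alpha)/2 = -0.5.
t1 = p^e1 * q^e2 = 0.4^1.5 * 0.9^-0.5 = 0.266667.
t2 = (1-p)^e1 * (1-q)^e2 = 0.6^1.5 * 0.1^-0.5 = 1.469694.
4/(1-alpha^2) = -1.333333.
D = -1.333333*(1 - 0.266667 - 1.469694) = 0.9818

0.9818


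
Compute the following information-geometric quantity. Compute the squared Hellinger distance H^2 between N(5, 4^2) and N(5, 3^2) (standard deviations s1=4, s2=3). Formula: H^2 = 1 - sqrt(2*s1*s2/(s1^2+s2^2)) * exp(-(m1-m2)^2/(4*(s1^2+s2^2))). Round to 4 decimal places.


Squared Hellinger distance for Gaussians:
H^2 = 1 - sqrt(2*s1*s2/(s1^2+s2^2)) * exp(-(m1-m2)^2/(4*(s1^2+s2^2))).
s1^2 = 16, s2^2 = 9, s1^2+s2^2 = 25.
sqrt(2*4*3/(25)) = 0.979796.
(m1-m2)^2 = (0)^2 = 0.
exp(-0/(4*25)) = exp(0.0) = 1.0.
H^2 = 1 - 0.979796*1.0 = 0.0202

0.0202


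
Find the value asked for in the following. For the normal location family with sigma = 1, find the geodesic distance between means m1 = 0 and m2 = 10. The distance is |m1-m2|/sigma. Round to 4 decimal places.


On the fixed-variance normal subfamily, geodesic distance = |m1-m2|/sigma.
|0 - 10| = 10.
sigma = 1.
d = 10/1 = 10.0000

10.0000


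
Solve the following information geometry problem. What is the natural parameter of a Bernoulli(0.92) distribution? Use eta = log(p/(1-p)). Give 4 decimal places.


Natural parameter for Bernoulli: eta = log(p/(1-p)).
p = 0.92, 1-p = 0.08.
p/(1-p) = 11.5.
eta = log(11.5) = 2.4423

2.4423


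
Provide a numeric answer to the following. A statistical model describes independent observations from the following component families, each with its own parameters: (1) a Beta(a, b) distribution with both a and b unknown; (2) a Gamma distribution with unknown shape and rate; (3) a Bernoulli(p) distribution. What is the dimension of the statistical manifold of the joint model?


The dimension of a statistical manifold equals the number of free
(independent) real parameters of the model. For a product of independent
blocks the parameter counts add.
- Beta (a, b): 2.
- Gamma (shape, rate): 2.
- Bernoulli (p): 1.
Total = 2 + 2 + 1 = 5.
Dimension = 5

5


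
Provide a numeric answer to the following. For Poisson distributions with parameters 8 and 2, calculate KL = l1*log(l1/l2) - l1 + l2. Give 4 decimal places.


KL divergence for Poisson:
KL = l1*log(l1/l2) - l1 + l2.
l1 = 8, l2 = 2.
log(8/2) = 1.386294.
l1*log(l1/l2) = 8 * 1.386294 = 11.090355.
KL = 11.090355 - 8 + 2 = 5.0904

5.0904


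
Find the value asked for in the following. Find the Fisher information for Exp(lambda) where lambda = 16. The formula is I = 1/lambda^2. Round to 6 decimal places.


Fisher information for exponential: I(lambda) = 1/lambda^2.
lambda = 16, lambda^2 = 256.
I = 1/256 = 0.003906

0.003906


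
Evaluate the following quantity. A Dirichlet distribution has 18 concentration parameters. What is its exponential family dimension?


Exponential family dimension calculation:
Dirichlet with 18 components has 18 natural parameters.

18


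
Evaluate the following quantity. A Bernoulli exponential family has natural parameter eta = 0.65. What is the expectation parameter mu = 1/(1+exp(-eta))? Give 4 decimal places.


Dual coordinate (expectation parameter) for Bernoulli:
mu = 1/(1+exp(-eta)).
eta = 0.65.
exp(-eta) = exp(-0.65) = 0.522046.
mu = 1/(1+0.522046) = 0.6570

0.6570


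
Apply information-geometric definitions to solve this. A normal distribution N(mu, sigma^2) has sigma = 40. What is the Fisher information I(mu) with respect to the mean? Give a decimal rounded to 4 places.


The Fisher information for the mean of a normal distribution is I(mu) = 1/sigma^2.
sigma = 40, so sigma^2 = 1600.
I(mu) = 1/1600 = 0.0006

0.0006


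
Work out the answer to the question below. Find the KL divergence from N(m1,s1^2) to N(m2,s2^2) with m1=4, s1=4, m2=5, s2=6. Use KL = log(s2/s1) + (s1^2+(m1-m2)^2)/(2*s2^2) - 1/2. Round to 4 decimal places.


KL divergence between normal distributions:
KL = log(s2/s1) + (s1^2 + (m1-m2)^2)/(2*s2^2) - 1/2.
log(6/4) = 0.405465.
(4^2 + (4-5)^2)/(2*6^2) = (16 + 1)/72 = 0.236111.
KL = 0.405465 + 0.236111 - 0.5 = 0.1416

0.1416


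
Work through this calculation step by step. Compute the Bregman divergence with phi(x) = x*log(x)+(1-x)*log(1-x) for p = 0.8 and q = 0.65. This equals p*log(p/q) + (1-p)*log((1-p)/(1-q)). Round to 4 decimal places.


Bregman divergence with negative entropy generator:
D = p*log(p/q) + (1-p)*log((1-p)/(1-q)).
p = 0.8, q = 0.65.
p*log(p/q) = 0.8*log(0.8/0.65) = 0.166111.
(1-p)*log((1-p)/(1-q)) = 0.2*log(0.2/0.35) = -0.111923.
D = 0.166111 + -0.111923 = 0.0542

0.0542


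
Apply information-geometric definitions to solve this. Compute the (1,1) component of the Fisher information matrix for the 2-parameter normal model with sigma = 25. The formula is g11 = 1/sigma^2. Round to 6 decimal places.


For the 2-parameter normal family, the Fisher metric has:
  g11 = 1/sigma^2, g22 = 2/sigma^2.
sigma = 25, sigma^2 = 625.
g11 = 0.001600

0.001600


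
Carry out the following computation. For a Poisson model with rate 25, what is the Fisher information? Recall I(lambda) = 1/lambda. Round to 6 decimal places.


Fisher information for Poisson: I(lambda) = 1/lambda.
lambda = 25.
I(lambda) = 1/25 = 0.040000

0.040000


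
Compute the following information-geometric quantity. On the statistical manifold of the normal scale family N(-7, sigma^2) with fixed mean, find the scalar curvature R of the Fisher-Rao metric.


This family has a single free parameter, so its statistical manifold
is 1-dimensional. The Riemann curvature tensor of any 1-dimensional
Riemannian manifold vanishes identically, so R = 0.

0


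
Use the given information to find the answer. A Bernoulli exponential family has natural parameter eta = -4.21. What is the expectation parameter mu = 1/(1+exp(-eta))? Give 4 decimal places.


Dual coordinate (expectation parameter) for Bernoulli:
mu = 1/(1+exp(-eta)).
eta = -4.21.
exp(-eta) = exp(4.21) = 67.35654.
mu = 1/(1+67.35654) = 0.0146

0.0146


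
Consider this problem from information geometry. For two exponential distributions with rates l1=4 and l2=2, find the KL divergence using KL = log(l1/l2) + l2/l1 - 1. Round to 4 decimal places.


KL divergence for exponential family:
KL = log(l1/l2) + l2/l1 - 1.
log(4/2) = 0.693147.
2/4 = 0.5.
KL = 0.693147 + 0.5 - 1 = 0.1931

0.1931


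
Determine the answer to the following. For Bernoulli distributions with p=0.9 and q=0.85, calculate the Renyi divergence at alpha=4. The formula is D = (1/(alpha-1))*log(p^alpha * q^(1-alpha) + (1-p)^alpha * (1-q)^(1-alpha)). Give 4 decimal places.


Renyi divergence of order alpha between Bernoulli distributions:
D = (1/(alpha-1))*log(p^alpha * q^(1-alpha) + (1-p)^alpha * (1-q)^(1-alpha)).
alpha = 4, p = 0.9, q = 0.85.
p^alpha * q^(1-alpha) = 0.9^4 * 0.85^-3 = 1.068349.
(1-p)^alpha * (1-q)^(1-alpha) = 0.1^4 * 0.15^-3 = 0.02963.
sum = 1.068349 + 0.02963 = 1.097979.
D = (1/3)*log(1.097979) = 0.0312

0.0312


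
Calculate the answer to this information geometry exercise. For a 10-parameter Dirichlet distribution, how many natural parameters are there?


Exponential family dimension calculation:
Dirichlet with 10 components has 10 natural parameters.

10


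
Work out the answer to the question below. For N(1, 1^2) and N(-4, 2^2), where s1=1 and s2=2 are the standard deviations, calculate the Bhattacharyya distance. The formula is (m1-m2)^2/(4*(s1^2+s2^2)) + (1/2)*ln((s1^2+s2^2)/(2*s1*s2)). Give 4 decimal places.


Bhattacharyya distance between two Gaussians:
DB = (m1-m2)^2/(4*(s1^2+s2^2)) + (1/2)*ln((s1^2+s2^2)/(2*s1*s2)).
(m1-m2)^2 = (5)^2 = 25.
s1^2+s2^2 = 1 + 4 = 5.
term1 = 25/20 = 1.25.
term2 = 0.5*ln(5/4.0) = 0.111572.
DB = 1.25 + 0.111572 = 1.3616

1.3616


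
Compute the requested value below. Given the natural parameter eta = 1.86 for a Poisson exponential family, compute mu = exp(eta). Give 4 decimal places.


Expectation parameter for Poisson exponential family:
mu = exp(eta).
eta = 1.86.
mu = exp(1.86) = 6.4237

6.4237


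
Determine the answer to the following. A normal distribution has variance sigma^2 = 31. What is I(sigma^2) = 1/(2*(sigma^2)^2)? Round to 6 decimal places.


Fisher information for variance: I(sigma^2) = 1/(2*sigma^4).
sigma^2 = 31, so sigma^4 = 961.
I = 1/(2*961) = 1/1922 = 0.000520

0.000520


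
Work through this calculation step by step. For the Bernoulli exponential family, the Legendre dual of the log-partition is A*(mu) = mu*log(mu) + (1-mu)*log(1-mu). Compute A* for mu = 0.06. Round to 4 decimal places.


Legendre transform for Bernoulli:
A*(mu) = mu*log(mu) + (1-mu)*log(1-mu).
mu = 0.06, 1-mu = 0.94.
mu*log(mu) = 0.06*log(0.06) = -0.168805.
(1-mu)*log(1-mu) = 0.94*log(0.94) = -0.058163.
A* = -0.168805 + -0.058163 = -0.2270

-0.2270


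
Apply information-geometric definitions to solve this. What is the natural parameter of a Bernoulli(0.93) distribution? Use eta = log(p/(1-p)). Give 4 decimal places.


Natural parameter for Bernoulli: eta = log(p/(1-p)).
p = 0.93, 1-p = 0.07.
p/(1-p) = 13.285714.
eta = log(13.285714) = 2.5867

2.5867


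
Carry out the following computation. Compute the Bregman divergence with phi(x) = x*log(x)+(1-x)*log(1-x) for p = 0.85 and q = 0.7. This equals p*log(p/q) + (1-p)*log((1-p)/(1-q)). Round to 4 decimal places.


Bregman divergence with negative entropy generator:
D = p*log(p/q) + (1-p)*log((1-p)/(1-q)).
p = 0.85, q = 0.7.
p*log(p/q) = 0.85*log(0.85/0.7) = 0.165033.
(1-p)*log((1-p)/(1-q)) = 0.15*log(0.15/0.3) = -0.103972.
D = 0.165033 + -0.103972 = 0.0611

0.0611


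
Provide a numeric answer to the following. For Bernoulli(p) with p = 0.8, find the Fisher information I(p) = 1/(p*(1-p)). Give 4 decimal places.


For Bernoulli(p), Fisher information is I(p) = 1/(p*(1-p)).
p = 0.8, 1-p = 0.2.
p*(1-p) = 0.16.
I(p) = 1/0.16 = 6.2500

6.2500


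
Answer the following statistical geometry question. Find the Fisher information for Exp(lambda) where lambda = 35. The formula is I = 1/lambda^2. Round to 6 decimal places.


Fisher information for exponential: I(lambda) = 1/lambda^2.
lambda = 35, lambda^2 = 1225.
I = 1/1225 = 0.000816

0.000816


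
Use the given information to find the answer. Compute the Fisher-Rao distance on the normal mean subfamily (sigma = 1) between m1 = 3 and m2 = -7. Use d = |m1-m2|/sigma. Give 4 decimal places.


On the fixed-variance normal subfamily, geodesic distance = |m1-m2|/sigma.
|3 - -7| = 10.
sigma = 1.
d = 10/1 = 10.0000

10.0000


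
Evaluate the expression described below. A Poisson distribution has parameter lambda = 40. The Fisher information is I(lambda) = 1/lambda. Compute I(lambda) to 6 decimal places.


Fisher information for Poisson: I(lambda) = 1/lambda.
lambda = 40.
I(lambda) = 1/40 = 0.025000

0.025000


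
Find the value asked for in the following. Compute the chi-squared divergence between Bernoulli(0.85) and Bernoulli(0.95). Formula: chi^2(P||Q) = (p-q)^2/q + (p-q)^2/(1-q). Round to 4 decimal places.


Chi-squared divergence between Bernoulli distributions:
chi^2 = (p-q)^2/q + (p-q)^2/(1-q).
p = 0.85, q = 0.95, p-q = -0.1.
(p-q)^2 = 0.01.
term1 = 0.01/0.95 = 0.010526.
term2 = 0.01/0.05 = 0.2.
chi^2 = 0.010526 + 0.2 = 0.2105

0.2105


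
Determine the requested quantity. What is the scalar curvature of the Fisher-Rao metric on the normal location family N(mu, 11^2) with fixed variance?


This family has a single free parameter, so its statistical manifold
is 1-dimensional. The Riemann curvature tensor of any 1-dimensional
Riemannian manifold vanishes identically, so R = 0.

0


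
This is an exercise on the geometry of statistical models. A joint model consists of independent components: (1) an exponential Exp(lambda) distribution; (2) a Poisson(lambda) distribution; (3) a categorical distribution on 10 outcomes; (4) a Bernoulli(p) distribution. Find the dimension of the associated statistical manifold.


The dimension of a statistical manifold equals the number of free
(independent) real parameters of the model. For a product of independent
blocks the parameter counts add.
- exponential (lambda): 1.
- Poisson (lambda): 1.
- categorical on 10 outcomes (probabilities sum to 1): 10-1 = 9.
- Bernoulli (p): 1.
Total = 1 + 1 + 9 + 1 = 12.
Dimension = 12

12


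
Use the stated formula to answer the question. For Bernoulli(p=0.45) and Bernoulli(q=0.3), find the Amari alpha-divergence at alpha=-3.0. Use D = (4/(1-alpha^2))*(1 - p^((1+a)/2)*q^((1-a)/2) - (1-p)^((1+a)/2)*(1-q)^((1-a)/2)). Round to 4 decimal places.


Amari alpha-divergence:
D = (4/(1-alpha^2))*(1 - p^((1+a)/2)*q^((1-a)/2) - (1-p)^((1+a)/2)*(1-q)^((1-a)/2)).
alpha = -3.0, p = 0.45, q = 0.3.
e1 = (1+alpha)/2 = -1.0, e2 = (1-alpha)/2 = 2.0.
t1 = p^e1 * q^e2 = 0.45^-1.0 * 0.3^2.0 = 0.2.
t2 = (1-p)^e1 * (1-q)^e2 = 0.55^-1.0 * 0.7^2.0 = 0.890909.
4/(1-alpha^2) = -0.5.
D = -0.5*(1 - 0.2 - 0.890909) = 0.0455

0.0455


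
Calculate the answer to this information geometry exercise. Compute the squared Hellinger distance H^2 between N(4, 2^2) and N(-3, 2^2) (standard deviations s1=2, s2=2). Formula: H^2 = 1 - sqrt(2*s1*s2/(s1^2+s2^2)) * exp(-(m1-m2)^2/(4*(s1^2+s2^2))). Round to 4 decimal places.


Squared Hellinger distance for Gaussians:
H^2 = 1 - sqrt(2*s1*s2/(s1^2+s2^2)) * exp(-(m1-m2)^2/(4*(s1^2+s2^2))).
s1^2 = 4, s2^2 = 4, s1^2+s2^2 = 8.
sqrt(2*2*2/(8)) = 1.0.
(m1-m2)^2 = (7)^2 = 49.
exp(-49/(4*8)) = exp(-1.53125) = 0.216265.
H^2 = 1 - 1.0*0.216265 = 0.7837

0.7837


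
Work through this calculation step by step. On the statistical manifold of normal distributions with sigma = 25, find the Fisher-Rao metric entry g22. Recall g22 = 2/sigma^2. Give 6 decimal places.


For the 2-parameter normal family, the Fisher metric has:
  g11 = 1/sigma^2, g22 = 2/sigma^2.
sigma = 25, sigma^2 = 625.
g22 = 0.003200

0.003200


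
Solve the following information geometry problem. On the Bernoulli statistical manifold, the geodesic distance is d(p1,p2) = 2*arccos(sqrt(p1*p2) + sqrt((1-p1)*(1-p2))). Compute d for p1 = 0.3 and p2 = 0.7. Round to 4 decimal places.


Geodesic distance on Bernoulli manifold:
d(p1,p2) = 2*arccos(sqrt(p1*p2) + sqrt((1-p1)*(1-p2))).
sqrt(p1*p2) = sqrt(0.3*0.7) = 0.458258.
sqrt((1-p1)*(1-p2)) = sqrt(0.7*0.3) = 0.458258.
arg = 0.458258 + 0.458258 = 0.916515.
d = 2*arccos(0.916515) = 0.8230

0.8230


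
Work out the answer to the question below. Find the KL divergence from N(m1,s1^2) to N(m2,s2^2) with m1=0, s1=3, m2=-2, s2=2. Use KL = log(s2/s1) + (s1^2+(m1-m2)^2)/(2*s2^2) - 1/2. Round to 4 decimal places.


KL divergence between normal distributions:
KL = log(s2/s1) + (s1^2 + (m1-m2)^2)/(2*s2^2) - 1/2.
log(2/3) = -0.405465.
(3^2 + (0--2)^2)/(2*2^2) = (9 + 4)/8 = 1.625.
KL = -0.405465 + 1.625 - 0.5 = 0.7195

0.7195


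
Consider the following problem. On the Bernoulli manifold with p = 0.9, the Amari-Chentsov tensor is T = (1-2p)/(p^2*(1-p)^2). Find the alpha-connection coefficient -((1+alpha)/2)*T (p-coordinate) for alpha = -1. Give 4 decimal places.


Skewness (Amari-Chentsov) tensor: T = (1-2p)/(p^2*(1-p)^2).
p = 0.9, 1-2p = -0.8, p^2 = 0.81, (1-p)^2 = 0.01.
T = -0.8/(0.81 * 0.01) = -98.765432.
In the p-coordinate, Gamma^(alpha) = Gamma^(0) - (alpha/2)*T with Gamma^(0) = (1/2)*g'(p) = -T/2,
so Gamma^(alpha) = -((1+alpha)/2)*T.
alpha = -1, -(1+alpha)/2 = 0.0.
Gamma = 0.0 * -98.765432 = 0.0000

0.0000


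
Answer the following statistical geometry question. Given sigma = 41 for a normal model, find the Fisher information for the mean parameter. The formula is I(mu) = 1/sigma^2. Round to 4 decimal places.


The Fisher information for the mean of a normal distribution is I(mu) = 1/sigma^2.
sigma = 41, so sigma^2 = 1681.
I(mu) = 1/1681 = 0.0006

0.0006


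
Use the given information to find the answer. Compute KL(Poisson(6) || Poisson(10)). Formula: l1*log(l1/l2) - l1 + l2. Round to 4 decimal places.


KL divergence for Poisson:
KL = l1*log(l1/l2) - l1 + l2.
l1 = 6, l2 = 10.
log(6/10) = -0.510826.
l1*log(l1/l2) = 6 * -0.510826 = -3.064954.
KL = -3.064954 - 6 + 10 = 0.9350

0.9350


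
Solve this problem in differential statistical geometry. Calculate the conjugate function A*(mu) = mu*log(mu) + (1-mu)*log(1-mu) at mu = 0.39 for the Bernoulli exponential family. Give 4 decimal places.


Legendre transform for Bernoulli:
A*(mu) = mu*log(mu) + (1-mu)*log(1-mu).
mu = 0.39, 1-mu = 0.61.
mu*log(mu) = 0.39*log(0.39) = -0.367227.
(1-mu)*log(1-mu) = 0.61*log(0.61) = -0.301521.
A* = -0.367227 + -0.301521 = -0.6687

-0.6687


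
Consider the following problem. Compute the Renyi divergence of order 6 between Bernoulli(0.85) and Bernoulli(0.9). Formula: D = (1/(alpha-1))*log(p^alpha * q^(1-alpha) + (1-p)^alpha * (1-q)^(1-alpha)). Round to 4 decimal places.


Renyi divergence of order alpha between Bernoulli distributions:
D = (1/(alpha-1))*log(p^alpha * q^(1-alpha) + (1-p)^alpha * (1-q)^(1-alpha)).
alpha = 6, p = 0.85, q = 0.9.
p^alpha * q^(1-alpha) = 0.85^6 * 0.9^-5 = 0.638706.
(1-p)^alpha * (1-q)^(1-alpha) = 0.15^6 * 0.1^-5 = 1.139063.
sum = 0.638706 + 1.139063 = 1.777769.
D = (1/5)*log(1.777769) = 0.1151

0.1151


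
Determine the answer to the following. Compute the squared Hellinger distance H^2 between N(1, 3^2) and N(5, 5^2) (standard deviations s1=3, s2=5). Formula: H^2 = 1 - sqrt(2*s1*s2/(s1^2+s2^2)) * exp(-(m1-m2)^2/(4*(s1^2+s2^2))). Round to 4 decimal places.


Squared Hellinger distance for Gaussians:
H^2 = 1 - sqrt(2*s1*s2/(s1^2+s2^2)) * exp(-(m1-m2)^2/(4*(s1^2+s2^2))).
s1^2 = 9, s2^2 = 25, s1^2+s2^2 = 34.
sqrt(2*3*5/(34)) = 0.939336.
(m1-m2)^2 = (-4)^2 = 16.
exp(-16/(4*34)) = exp(-0.117647) = 0.88901.
H^2 = 1 - 0.939336*0.88901 = 0.1649

0.1649


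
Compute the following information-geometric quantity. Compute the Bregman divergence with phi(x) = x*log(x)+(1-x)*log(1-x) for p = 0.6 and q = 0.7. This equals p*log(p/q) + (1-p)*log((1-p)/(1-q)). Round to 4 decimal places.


Bregman divergence with negative entropy generator:
D = p*log(p/q) + (1-p)*log((1-p)/(1-q)).
p = 0.6, q = 0.7.
p*log(p/q) = 0.6*log(0.6/0.7) = -0.09249.
(1-p)*log((1-p)/(1-q)) = 0.4*log(0.4/0.3) = 0.115073.
D = -0.09249 + 0.115073 = 0.0226

0.0226


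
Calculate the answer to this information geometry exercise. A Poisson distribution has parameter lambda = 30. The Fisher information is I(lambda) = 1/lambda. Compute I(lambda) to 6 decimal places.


Fisher information for Poisson: I(lambda) = 1/lambda.
lambda = 30.
I(lambda) = 1/30 = 0.033333

0.033333


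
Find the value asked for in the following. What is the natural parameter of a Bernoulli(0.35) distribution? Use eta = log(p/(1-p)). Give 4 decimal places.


Natural parameter for Bernoulli: eta = log(p/(1-p)).
p = 0.35, 1-p = 0.65.
p/(1-p) = 0.538462.
eta = log(0.538462) = -0.6190

-0.6190


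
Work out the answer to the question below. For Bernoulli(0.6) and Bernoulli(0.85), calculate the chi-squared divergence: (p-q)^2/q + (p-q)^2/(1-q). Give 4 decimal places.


Chi-squared divergence between Bernoulli distributions:
chi^2 = (p-q)^2/q + (p-q)^2/(1-q).
p = 0.6, q = 0.85, p-q = -0.25.
(p-q)^2 = 0.0625.
term1 = 0.0625/0.85 = 0.073529.
term2 = 0.0625/0.15 = 0.416667.
chi^2 = 0.073529 + 0.416667 = 0.4902

0.4902


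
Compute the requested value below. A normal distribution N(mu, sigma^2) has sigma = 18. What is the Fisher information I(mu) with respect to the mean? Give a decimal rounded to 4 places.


The Fisher information for the mean of a normal distribution is I(mu) = 1/sigma^2.
sigma = 18, so sigma^2 = 324.
I(mu) = 1/324 = 0.0031

0.0031


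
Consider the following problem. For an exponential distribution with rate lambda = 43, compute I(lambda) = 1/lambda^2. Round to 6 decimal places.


Fisher information for exponential: I(lambda) = 1/lambda^2.
lambda = 43, lambda^2 = 1849.
I = 1/1849 = 0.000541

0.000541


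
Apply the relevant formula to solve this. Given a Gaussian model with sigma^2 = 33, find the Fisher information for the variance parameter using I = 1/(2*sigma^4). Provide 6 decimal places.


Fisher information for variance: I(sigma^2) = 1/(2*sigma^4).
sigma^2 = 33, so sigma^4 = 1089.
I = 1/(2*1089) = 1/2178 = 0.000459

0.000459


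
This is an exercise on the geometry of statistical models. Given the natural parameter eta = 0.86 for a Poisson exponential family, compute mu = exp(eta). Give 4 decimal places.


Expectation parameter for Poisson exponential family:
mu = exp(eta).
eta = 0.86.
mu = exp(0.86) = 2.3632

2.3632


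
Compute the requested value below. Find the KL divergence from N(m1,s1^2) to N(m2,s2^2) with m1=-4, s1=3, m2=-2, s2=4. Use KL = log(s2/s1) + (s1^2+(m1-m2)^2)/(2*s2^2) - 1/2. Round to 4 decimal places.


KL divergence between normal distributions:
KL = log(s2/s1) + (s1^2 + (m1-m2)^2)/(2*s2^2) - 1/2.
log(4/3) = 0.287682.
(3^2 + (-4--2)^2)/(2*4^2) = (9 + 4)/32 = 0.40625.
KL = 0.287682 + 0.40625 - 0.5 = 0.1939

0.1939


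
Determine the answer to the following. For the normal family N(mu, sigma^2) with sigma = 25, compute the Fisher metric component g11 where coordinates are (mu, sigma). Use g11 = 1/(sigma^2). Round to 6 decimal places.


For the 2-parameter normal family, the Fisher metric has:
  g11 = 1/sigma^2, g22 = 2/sigma^2.
sigma = 25, sigma^2 = 625.
g11 = 0.001600

0.001600


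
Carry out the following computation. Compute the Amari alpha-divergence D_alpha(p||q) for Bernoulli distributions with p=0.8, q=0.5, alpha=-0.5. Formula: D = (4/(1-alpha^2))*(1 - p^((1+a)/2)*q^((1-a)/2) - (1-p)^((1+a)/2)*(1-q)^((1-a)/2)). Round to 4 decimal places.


Amari alpha-divergence:
D = (4/(1-alpha^2))*(1 - p^((1+a)/2)*q^((1-a)/2) - (1-p)^((1+a)/2)*(1-q)^((1-a)/2)).
alpha = -0.5, p = 0.8, q = 0.5.
e1 = (1+alpha)/2 = 0.25, e2 = (1-alpha)/2 = 0.75.
t1 = p^e1 * q^e2 = 0.8^0.25 * 0.5^0.75 = 0.562341.
t2 = (1-p)^e1 * (1-q)^e2 = 0.2^0.25 * 0.5^0.75 = 0.397635.
4/(1-alpha^2) = 5.333333.
D = 5.333333*(1 - 0.562341 - 0.397635) = 0.2135

0.2135


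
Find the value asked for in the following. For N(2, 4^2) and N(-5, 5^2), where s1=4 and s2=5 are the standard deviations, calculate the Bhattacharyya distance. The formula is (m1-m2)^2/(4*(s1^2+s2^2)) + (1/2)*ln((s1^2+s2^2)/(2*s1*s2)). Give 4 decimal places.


Bhattacharyya distance between two Gaussians:
DB = (m1-m2)^2/(4*(s1^2+s2^2)) + (1/2)*ln((s1^2+s2^2)/(2*s1*s2)).
(m1-m2)^2 = (7)^2 = 49.
s1^2+s2^2 = 16 + 25 = 41.
term1 = 49/164 = 0.29878.
term2 = 0.5*ln(41/40.0) = 0.012346.
DB = 0.29878 + 0.012346 = 0.3111

0.3111


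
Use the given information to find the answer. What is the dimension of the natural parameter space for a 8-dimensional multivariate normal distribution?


Exponential family dimension calculation:
For 8-dim MVN: mean has 8 params, covariance has 8*9/2 = 36 unique entries.
Total dim = 8 + 36 = 44.

44


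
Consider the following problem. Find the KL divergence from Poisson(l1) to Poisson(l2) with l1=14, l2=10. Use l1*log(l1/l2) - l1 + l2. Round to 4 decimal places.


KL divergence for Poisson:
KL = l1*log(l1/l2) - l1 + l2.
l1 = 14, l2 = 10.
log(14/10) = 0.336472.
l1*log(l1/l2) = 14 * 0.336472 = 4.710611.
KL = 4.710611 - 14 + 10 = 0.7106

0.7106


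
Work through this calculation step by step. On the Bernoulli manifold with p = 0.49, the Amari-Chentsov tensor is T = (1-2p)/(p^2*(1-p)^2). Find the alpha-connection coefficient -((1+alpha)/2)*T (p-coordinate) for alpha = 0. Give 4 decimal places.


Skewness (Amari-Chentsov) tensor: T = (1-2p)/(p^2*(1-p)^2).
p = 0.49, 1-2p = 0.02, p^2 = 0.2401, (1-p)^2 = 0.2601.
T = 0.02/(0.2401 * 0.2601) = 0.320256.
In the p-coordinate, Gamma^(alpha) = Gamma^(0) - (alpha/2)*T with Gamma^(0) = (1/2)*g'(p) = -T/2,
so Gamma^(alpha) = -((1+alpha)/2)*T.
alpha = 0, -(1+alpha)/2 = -0.5.
Gamma = -0.5 * 0.320256 = -0.1601

-0.1601


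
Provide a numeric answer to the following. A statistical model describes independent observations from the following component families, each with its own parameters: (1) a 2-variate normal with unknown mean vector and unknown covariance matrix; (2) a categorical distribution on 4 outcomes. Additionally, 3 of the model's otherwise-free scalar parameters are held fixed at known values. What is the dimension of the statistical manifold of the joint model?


The dimension of a statistical manifold equals the number of free
(independent) real parameters of the model. For a product of independent
blocks the parameter counts add.
- 2-variate normal: 2 (mean) + 2*3/2 = 3 (symmetric covariance) = 5.
- categorical on 4 outcomes (probabilities sum to 1): 4-1 = 3.
Total = 5 + 3 = 8.
3 parameter(s) fixed at known values: 8 - 3 = 5.
Dimension = 5

5


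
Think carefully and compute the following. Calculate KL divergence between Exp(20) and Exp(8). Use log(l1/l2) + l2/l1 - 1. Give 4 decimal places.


KL divergence for exponential family:
KL = log(l1/l2) + l2/l1 - 1.
log(20/8) = 0.916291.
8/20 = 0.4.
KL = 0.916291 + 0.4 - 1 = 0.3163

0.3163


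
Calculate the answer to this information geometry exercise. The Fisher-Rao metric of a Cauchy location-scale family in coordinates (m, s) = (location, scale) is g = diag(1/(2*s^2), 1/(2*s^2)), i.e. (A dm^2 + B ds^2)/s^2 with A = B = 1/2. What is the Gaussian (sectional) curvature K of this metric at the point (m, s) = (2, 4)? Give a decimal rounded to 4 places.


The metric has the form g = (A dm^2 + B ds^2)/s^2 with A = 1/2, B = 1/2.
Substitute u = sqrt(A/B)*m: g = B*(du^2 + ds^2)/s^2, i.e. B times the
Poincare upper half-plane metric, which has constant Gaussian curvature -1.
Scaling a 2D metric by a constant c divides the Gaussian curvature by c,
so K = -1/B = -1/(1/2) = -2.0000 everywhere (the point (m, s) = (2, 4) is irrelevant:
the curvature is constant).
The requested Gaussian curvature is K = -2.0000.

-2.0000


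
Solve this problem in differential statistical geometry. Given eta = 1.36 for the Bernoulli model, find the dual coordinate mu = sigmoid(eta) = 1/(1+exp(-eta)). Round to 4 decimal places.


Dual coordinate (expectation parameter) for Bernoulli:
mu = 1/(1+exp(-eta)).
eta = 1.36.
exp(-eta) = exp(-1.36) = 0.256661.
mu = 1/(1+0.256661) = 0.7958

0.7958


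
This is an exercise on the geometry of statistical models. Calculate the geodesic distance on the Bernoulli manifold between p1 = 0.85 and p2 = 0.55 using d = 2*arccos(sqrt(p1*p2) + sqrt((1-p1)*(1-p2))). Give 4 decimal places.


Geodesic distance on Bernoulli manifold:
d(p1,p2) = 2*arccos(sqrt(p1*p2) + sqrt((1-p1)*(1-p2))).
sqrt(p1*p2) = sqrt(0.85*0.55) = 0.68374.
sqrt((1-p1)*(1-p2)) = sqrt(0.15*0.45) = 0.259808.
arg = 0.68374 + 0.259808 = 0.943547.
d = 2*arccos(0.943547) = 0.6752

0.6752


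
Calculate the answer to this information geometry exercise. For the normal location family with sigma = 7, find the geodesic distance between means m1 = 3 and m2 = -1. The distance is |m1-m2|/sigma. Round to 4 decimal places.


On the fixed-variance normal subfamily, geodesic distance = |m1-m2|/sigma.
|3 - -1| = 4.
sigma = 7.
d = 4/7 = 0.5714

0.5714


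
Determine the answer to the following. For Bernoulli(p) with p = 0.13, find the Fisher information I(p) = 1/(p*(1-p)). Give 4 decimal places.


For Bernoulli(p), Fisher information is I(p) = 1/(p*(1-p)).
p = 0.13, 1-p = 0.87.
p*(1-p) = 0.1131.
I(p) = 1/0.1131 = 8.8417

8.8417


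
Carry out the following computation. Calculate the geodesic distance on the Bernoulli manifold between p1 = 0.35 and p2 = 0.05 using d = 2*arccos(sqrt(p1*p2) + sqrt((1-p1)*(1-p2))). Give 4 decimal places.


Geodesic distance on Bernoulli manifold:
d(p1,p2) = 2*arccos(sqrt(p1*p2) + sqrt((1-p1)*(1-p2))).
sqrt(p1*p2) = sqrt(0.35*0.05) = 0.132288.
sqrt((1-p1)*(1-p2)) = sqrt(0.65*0.95) = 0.785812.
arg = 0.132288 + 0.785812 = 0.918099.
d = 2*arccos(0.918099) = 0.8151

0.8151


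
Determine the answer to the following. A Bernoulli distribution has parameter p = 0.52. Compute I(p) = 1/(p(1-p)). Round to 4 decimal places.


For Bernoulli(p), Fisher information is I(p) = 1/(p*(1-p)).
p = 0.52, 1-p = 0.48.
p*(1-p) = 0.2496.
I(p) = 1/0.2496 = 4.0064

4.0064


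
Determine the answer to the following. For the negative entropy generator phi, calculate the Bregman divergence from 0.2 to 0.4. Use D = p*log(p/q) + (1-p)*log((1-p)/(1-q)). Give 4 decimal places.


Bregman divergence with negative entropy generator:
D = p*log(p/q) + (1-p)*log((1-p)/(1-q)).
p = 0.2, q = 0.4.
p*log(p/q) = 0.2*log(0.2/0.4) = -0.138629.
(1-p)*log((1-p)/(1-q)) = 0.8*log(0.8/0.6) = 0.230146.
D = -0.138629 + 0.230146 = 0.0915

0.0915


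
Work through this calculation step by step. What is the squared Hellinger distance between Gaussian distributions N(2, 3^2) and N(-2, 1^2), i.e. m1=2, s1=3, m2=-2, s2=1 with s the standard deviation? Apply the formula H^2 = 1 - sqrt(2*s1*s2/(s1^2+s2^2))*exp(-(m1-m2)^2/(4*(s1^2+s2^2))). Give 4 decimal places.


Squared Hellinger distance for Gaussians:
H^2 = 1 - sqrt(2*s1*s2/(s1^2+s2^2)) * exp(-(m1-m2)^2/(4*(s1^2+s2^2))).
s1^2 = 9, s2^2 = 1, s1^2+s2^2 = 10.
sqrt(2*3*1/(10)) = 0.774597.
(m1-m2)^2 = (4)^2 = 16.
exp(-16/(4*10)) = exp(-0.4) = 0.67032.
H^2 = 1 - 0.774597*0.67032 = 0.4808

0.4808


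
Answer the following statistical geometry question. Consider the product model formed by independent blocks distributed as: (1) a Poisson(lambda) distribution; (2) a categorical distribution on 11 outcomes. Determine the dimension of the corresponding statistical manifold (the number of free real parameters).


The dimension of a statistical manifold equals the number of free
(independent) real parameters of the model. For a product of independent
blocks the parameter counts add.
- Poisson (lambda): 1.
- categorical on 11 outcomes (probabilities sum to 1): 11-1 = 10.
Total = 1 + 10 = 11.
Dimension = 11

11


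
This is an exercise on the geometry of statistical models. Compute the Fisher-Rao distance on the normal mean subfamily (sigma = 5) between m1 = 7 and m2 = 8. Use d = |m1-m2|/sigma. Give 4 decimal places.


On the fixed-variance normal subfamily, geodesic distance = |m1-m2|/sigma.
|7 - 8| = 1.
sigma = 5.
d = 1/5 = 0.2000

0.2000


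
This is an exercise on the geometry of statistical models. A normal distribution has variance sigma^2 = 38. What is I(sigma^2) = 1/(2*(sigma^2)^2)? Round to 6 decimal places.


Fisher information for variance: I(sigma^2) = 1/(2*sigma^4).
sigma^2 = 38, so sigma^4 = 1444.
I = 1/(2*1444) = 1/2888 = 0.000346

0.000346


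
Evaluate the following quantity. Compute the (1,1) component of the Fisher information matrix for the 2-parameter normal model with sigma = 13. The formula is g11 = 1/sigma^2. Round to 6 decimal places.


For the 2-parameter normal family, the Fisher metric has:
  g11 = 1/sigma^2, g22 = 2/sigma^2.
sigma = 13, sigma^2 = 169.
g11 = 0.005917

0.005917


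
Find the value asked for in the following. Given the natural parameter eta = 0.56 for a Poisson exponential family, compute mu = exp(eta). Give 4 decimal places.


Expectation parameter for Poisson exponential family:
mu = exp(eta).
eta = 0.56.
mu = exp(0.56) = 1.7507

1.7507


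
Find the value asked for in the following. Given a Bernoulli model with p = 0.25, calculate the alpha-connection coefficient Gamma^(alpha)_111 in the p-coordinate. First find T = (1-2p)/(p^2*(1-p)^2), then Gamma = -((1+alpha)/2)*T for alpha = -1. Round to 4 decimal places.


Skewness (Amari-Chentsov) tensor: T = (1-2p)/(p^2*(1-p)^2).
p = 0.25, 1-2p = 0.5, p^2 = 0.0625, (1-p)^2 = 0.5625.
T = 0.5/(0.0625 * 0.5625) = 14.222222.
In the p-coordinate, Gamma^(alpha) = Gamma^(0) - (alpha/2)*T with Gamma^(0) = (1/2)*g'(p) = -T/2,
so Gamma^(alpha) = -((1+alpha)/2)*T.
alpha = -1, -(1+alpha)/2 = 0.0.
Gamma = 0.0 * 14.222222 = 0.0000

0.0000


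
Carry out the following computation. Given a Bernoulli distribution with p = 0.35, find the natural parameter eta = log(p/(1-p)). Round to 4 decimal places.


Natural parameter for Bernoulli: eta = log(p/(1-p)).
p = 0.35, 1-p = 0.65.
p/(1-p) = 0.538462.
eta = log(0.538462) = -0.6190

-0.6190


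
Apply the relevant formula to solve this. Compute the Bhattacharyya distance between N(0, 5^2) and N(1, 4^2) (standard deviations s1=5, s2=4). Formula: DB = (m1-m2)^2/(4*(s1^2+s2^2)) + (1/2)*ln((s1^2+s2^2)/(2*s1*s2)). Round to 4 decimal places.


Bhattacharyya distance between two Gaussians:
DB = (m1-m2)^2/(4*(s1^2+s2^2)) + (1/2)*ln((s1^2+s2^2)/(2*s1*s2)).
(m1-m2)^2 = (-1)^2 = 1.
s1^2+s2^2 = 25 + 16 = 41.
term1 = 1/164 = 0.006098.
term2 = 0.5*ln(41/40.0) = 0.012346.
DB = 0.006098 + 0.012346 = 0.0184

0.0184


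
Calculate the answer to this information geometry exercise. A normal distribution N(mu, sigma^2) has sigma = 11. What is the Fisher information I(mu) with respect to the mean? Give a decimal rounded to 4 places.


The Fisher information for the mean of a normal distribution is I(mu) = 1/sigma^2.
sigma = 11, so sigma^2 = 121.
I(mu) = 1/121 = 0.0083

0.0083


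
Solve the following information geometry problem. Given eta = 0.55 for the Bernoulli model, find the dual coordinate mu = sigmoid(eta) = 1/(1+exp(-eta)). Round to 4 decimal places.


Dual coordinate (expectation parameter) for Bernoulli:
mu = 1/(1+exp(-eta)).
eta = 0.55.
exp(-eta) = exp(-0.55) = 0.57695.
mu = 1/(1+0.57695) = 0.6341

0.6341


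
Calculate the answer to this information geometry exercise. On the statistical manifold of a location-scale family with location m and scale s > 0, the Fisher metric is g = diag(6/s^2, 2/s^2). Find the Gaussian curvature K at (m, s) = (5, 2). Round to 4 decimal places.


The metric has the form g = (A dm^2 + B ds^2)/s^2 with A = 6, B = 2.
Substitute u = sqrt(A/B)*m: g = B*(du^2 + ds^2)/s^2, i.e. B times the
Poincare upper half-plane metric, which has constant Gaussian curvature -1.
Scaling a 2D metric by a constant c divides the Gaussian curvature by c,
so K = -1/B = -1/(2) = -0.5000 everywhere (the point (m, s) = (5, 2) is irrelevant:
the curvature is constant).
The requested Gaussian curvature is K = -0.5000.

-0.5000


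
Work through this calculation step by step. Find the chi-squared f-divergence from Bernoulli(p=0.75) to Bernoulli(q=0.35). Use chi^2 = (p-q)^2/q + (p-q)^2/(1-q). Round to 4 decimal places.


Chi-squared divergence between Bernoulli distributions:
chi^2 = (p-q)^2/q + (p-q)^2/(1-q).
p = 0.75, q = 0.35, p-q = 0.4.
(p-q)^2 = 0.16.
term1 = 0.16/0.35 = 0.457143.
term2 = 0.16/0.65 = 0.246154.
chi^2 = 0.457143 + 0.246154 = 0.7033

0.7033


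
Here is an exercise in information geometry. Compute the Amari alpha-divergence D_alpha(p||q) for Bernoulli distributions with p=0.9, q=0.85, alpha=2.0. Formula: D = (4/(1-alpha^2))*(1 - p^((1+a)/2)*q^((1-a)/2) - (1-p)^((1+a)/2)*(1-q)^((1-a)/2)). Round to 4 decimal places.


Amari alpha-divergence:
D = (4/(1-alpha^2))*(1 - p^((1+a)/2)*q^((1-a)/2) - (1-p)^((1+a)/2)*(1-q)^((1-a)/2)).
alpha = 2.0, p = 0.9, q = 0.85.
e1 = (1+alpha)/2 = 1.5, e2 = (1-alpha)/2 = -0.5.
t1 = p^e1 * q^e2 = 0.9^1.5 * 0.85^-0.5 = 0.926092.
t2 = (1-p)^e1 * (1-q)^e2 = 0.1^1.5 * 0.15^-0.5 = 0.08165.
4/(1-alpha^2) = -1.333333.
D = -1.333333*(1 - 0.926092 - 0.08165) = 0.0103

0.0103


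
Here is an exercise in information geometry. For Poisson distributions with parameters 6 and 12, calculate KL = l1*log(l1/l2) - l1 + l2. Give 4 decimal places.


KL divergence for Poisson:
KL = l1*log(l1/l2) - l1 + l2.
l1 = 6, l2 = 12.
log(6/12) = -0.693147.
l1*log(l1/l2) = 6 * -0.693147 = -4.158883.
KL = -4.158883 - 6 + 12 = 1.8411

1.8411


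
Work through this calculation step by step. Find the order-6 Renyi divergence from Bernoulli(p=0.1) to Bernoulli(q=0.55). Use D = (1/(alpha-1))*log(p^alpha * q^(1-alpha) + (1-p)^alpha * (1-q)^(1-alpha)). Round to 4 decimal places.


Renyi divergence of order alpha between Bernoulli distributions:
D = (1/(alpha-1))*log(p^alpha * q^(1-alpha) + (1-p)^alpha * (1-q)^(1-alpha)).
alpha = 6, p = 0.1, q = 0.55.
p^alpha * q^(1-alpha) = 0.1^6 * 0.55^-5 = 2e-05.
(1-p)^alpha * (1-q)^(1-alpha) = 0.9^6 * 0.45^-5 = 28.8.
sum = 2e-05 + 28.8 = 28.80002.
D = (1/5)*log(28.80002) = 0.6721

0.6721


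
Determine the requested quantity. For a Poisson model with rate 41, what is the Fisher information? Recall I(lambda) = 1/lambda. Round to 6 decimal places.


Fisher information for Poisson: I(lambda) = 1/lambda.
lambda = 41.
I(lambda) = 1/41 = 0.024390

0.024390


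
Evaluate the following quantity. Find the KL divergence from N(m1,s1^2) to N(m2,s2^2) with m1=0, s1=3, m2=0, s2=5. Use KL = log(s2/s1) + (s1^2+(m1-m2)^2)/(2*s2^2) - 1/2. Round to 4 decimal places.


KL divergence between normal distributions:
KL = log(s2/s1) + (s1^2 + (m1-m2)^2)/(2*s2^2) - 1/2.
log(5/3) = 0.510826.
(3^2 + (0-0)^2)/(2*5^2) = (9 + 0)/50 = 0.18.
KL = 0.510826 + 0.18 - 0.5 = 0.1908

0.1908


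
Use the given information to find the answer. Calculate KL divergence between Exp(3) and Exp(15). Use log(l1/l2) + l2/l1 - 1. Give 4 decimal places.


KL divergence for exponential family:
KL = log(l1/l2) + l2/l1 - 1.
log(3/15) = -1.609438.
15/3 = 5.0.
KL = -1.609438 + 5.0 - 1 = 2.3906

2.3906


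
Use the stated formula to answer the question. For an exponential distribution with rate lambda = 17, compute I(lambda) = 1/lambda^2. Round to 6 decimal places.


Fisher information for exponential: I(lambda) = 1/lambda^2.
lambda = 17, lambda^2 = 289.
I = 1/289 = 0.003460

0.003460


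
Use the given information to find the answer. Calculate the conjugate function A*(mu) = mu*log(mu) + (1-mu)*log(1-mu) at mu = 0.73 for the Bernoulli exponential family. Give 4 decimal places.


Legendre transform for Bernoulli:
A*(mu) = mu*log(mu) + (1-mu)*log(1-mu).
mu = 0.73, 1-mu = 0.27.
mu*log(mu) = 0.73*log(0.73) = -0.229739.
(1-mu)*log(1-mu) = 0.27*log(0.27) = -0.35352.
A* = -0.229739 + -0.35352 = -0.5833

-0.5833


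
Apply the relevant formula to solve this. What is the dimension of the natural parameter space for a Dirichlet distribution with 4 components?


Exponential family dimension calculation:
Dirichlet with 4 components has 4 natural parameters.

4


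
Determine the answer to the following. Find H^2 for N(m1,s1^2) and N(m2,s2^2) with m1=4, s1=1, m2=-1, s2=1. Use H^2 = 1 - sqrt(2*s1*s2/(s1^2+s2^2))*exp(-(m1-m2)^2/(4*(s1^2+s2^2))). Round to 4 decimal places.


Squared Hellinger distance for Gaussians:
H^2 = 1 - sqrt(2*s1*s2/(s1^2+s2^2)) * exp(-(m1-m2)^2/(4*(s1^2+s2^2))).
s1^2 = 1, s2^2 = 1, s1^2+s2^2 = 2.
sqrt(2*1*1/(2)) = 1.0.
(m1-m2)^2 = (5)^2 = 25.
exp(-25/(4*2)) = exp(-3.125) = 0.043937.
H^2 = 1 - 1.0*0.043937 = 0.9561

0.9561


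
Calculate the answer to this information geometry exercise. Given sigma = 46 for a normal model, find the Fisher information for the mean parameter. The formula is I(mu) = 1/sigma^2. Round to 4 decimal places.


The Fisher information for the mean of a normal distribution is I(mu) = 1/sigma^2.
sigma = 46, so sigma^2 = 2116.
I(mu) = 1/2116 = 0.0005

0.0005


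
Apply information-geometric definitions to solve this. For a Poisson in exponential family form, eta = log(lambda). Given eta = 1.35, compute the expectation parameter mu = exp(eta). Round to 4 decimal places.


Expectation parameter for Poisson exponential family:
mu = exp(eta).
eta = 1.35.
mu = exp(1.35) = 3.8574

3.8574


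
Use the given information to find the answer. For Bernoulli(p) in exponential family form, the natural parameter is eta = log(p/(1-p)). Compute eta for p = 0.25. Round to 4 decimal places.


Natural parameter for Bernoulli: eta = log(p/(1-p)).
p = 0.25, 1-p = 0.75.
p/(1-p) = 0.333333.
eta = log(0.333333) = -1.0986

-1.0986


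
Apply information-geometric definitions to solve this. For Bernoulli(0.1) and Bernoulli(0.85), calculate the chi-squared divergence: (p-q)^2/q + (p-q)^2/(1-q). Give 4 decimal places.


Chi-squared divergence between Bernoulli distributions:
chi^2 = (p-q)^2/q + (p-q)^2/(1-q).
p = 0.1, q = 0.85, p-q = -0.75.
(p-q)^2 = 0.5625.
term1 = 0.5625/0.85 = 0.661765.
term2 = 0.5625/0.15 = 3.75.
chi^2 = 0.661765 + 3.75 = 4.4118

4.4118
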